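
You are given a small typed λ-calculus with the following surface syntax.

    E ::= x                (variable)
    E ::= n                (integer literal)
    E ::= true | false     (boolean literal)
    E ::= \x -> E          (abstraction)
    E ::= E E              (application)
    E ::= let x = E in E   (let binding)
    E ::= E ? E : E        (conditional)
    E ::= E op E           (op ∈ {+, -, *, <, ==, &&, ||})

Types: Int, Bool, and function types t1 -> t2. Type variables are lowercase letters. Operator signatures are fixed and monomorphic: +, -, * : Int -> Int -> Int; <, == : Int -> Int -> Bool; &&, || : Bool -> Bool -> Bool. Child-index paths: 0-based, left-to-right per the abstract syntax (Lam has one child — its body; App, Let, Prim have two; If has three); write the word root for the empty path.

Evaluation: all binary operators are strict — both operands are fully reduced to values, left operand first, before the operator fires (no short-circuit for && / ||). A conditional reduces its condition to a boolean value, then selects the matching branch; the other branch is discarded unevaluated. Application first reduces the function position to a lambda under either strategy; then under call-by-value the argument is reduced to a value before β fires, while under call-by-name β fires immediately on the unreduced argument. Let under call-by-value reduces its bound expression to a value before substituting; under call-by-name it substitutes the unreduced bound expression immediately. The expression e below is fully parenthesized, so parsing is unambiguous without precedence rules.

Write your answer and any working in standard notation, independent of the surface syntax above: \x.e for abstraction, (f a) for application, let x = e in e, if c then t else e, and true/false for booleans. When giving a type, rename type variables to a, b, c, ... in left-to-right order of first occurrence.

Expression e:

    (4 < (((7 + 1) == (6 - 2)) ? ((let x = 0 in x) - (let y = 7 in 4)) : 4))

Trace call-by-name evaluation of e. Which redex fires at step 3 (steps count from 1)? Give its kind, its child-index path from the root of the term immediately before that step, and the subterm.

Working:
step 0: (4 < (if ((7 + 1) == (6 - 2)) then ((let x = 0 in x) - (let y = 7 in 4)) else 4))
step 1: [delta@1.0.0] (4 < (if (8 == (6 - 2)) then ((let x = 0 in x) - (let y = 7 in 4)) else 4))
step 2: [delta@1.0.1] (4 < (if (8 == 4) then ((let x = 0 in x) - (let y = 7 in 4)) else 4))
step 3: [delta@1.0] (4 < (if false then ((let x = 0 in x) - (let y = 7 in 4)) else 4))

Answer: delta at 1.0 : (8 == 4)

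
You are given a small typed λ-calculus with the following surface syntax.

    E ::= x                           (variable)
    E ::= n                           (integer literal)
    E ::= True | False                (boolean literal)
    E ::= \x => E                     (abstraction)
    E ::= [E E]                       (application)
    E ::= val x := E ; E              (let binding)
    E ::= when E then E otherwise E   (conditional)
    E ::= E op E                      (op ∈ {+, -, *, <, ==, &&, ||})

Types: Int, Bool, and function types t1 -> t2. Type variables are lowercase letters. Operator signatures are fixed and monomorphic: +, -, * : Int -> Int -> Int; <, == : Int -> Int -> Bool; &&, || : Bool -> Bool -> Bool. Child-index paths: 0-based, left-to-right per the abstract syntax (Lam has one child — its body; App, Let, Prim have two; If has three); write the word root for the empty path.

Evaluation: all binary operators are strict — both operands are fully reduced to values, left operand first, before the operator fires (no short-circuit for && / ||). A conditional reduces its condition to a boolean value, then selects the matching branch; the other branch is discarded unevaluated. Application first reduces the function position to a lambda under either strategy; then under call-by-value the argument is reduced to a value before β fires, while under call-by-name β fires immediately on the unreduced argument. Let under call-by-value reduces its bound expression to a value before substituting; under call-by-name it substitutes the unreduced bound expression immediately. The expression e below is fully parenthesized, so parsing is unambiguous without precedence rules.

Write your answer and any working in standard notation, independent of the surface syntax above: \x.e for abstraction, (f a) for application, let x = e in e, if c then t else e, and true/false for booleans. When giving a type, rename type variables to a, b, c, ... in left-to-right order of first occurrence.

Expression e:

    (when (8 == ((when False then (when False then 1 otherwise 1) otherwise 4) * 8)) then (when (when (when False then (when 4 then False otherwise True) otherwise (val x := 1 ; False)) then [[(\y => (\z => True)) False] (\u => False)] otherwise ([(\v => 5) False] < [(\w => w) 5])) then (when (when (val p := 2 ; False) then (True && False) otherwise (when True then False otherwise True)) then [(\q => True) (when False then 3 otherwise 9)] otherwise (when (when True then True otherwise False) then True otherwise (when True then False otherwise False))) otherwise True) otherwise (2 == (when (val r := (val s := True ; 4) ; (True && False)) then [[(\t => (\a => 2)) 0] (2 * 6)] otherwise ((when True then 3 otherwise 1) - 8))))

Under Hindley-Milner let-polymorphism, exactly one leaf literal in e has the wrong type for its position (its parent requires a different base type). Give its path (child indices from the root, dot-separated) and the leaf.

Derivation:
  unify Int ~ Int
  unify Bool ~ Bool
  unify Bool ~ Bool
  unify Int ~ Int
  unify Int ~ Int
  unify Int ~ Int
  unify Int ~ Int
  unify Int ~ Int
  unify Bool ~ Bool
  unify Bool ~ Bool
  unify Int ~ Bool
  FAIL: mismatch Int ~ Bool

Answer: 1.0.0.1.0 : 4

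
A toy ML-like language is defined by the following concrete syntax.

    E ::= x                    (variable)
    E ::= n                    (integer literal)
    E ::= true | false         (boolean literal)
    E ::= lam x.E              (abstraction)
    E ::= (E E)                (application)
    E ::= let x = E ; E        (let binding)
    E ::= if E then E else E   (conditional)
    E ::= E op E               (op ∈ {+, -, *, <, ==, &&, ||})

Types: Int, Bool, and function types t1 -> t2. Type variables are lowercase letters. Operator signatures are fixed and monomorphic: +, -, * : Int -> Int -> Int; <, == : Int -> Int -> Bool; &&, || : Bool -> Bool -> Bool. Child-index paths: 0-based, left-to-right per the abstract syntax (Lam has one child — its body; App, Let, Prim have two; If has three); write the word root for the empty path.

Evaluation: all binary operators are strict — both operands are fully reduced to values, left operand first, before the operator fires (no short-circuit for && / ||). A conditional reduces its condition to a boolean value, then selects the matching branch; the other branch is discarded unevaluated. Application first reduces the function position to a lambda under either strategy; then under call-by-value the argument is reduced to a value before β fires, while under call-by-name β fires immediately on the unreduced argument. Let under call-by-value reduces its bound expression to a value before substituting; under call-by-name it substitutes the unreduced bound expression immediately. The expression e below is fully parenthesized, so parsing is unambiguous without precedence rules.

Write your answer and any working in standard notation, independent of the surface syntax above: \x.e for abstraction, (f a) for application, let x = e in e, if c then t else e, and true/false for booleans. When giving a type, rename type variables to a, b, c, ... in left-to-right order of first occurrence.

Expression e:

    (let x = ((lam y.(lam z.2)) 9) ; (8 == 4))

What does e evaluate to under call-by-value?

Answer: false

Derivation:
step 0: (let x = ((\y.(\z.2)) 9) in (8 == 4))
step 1: [beta@0] (let x = (\z.2) in (8 == 4))
step 2: [let@root] (8 == 4)
step 3: [delta@root] false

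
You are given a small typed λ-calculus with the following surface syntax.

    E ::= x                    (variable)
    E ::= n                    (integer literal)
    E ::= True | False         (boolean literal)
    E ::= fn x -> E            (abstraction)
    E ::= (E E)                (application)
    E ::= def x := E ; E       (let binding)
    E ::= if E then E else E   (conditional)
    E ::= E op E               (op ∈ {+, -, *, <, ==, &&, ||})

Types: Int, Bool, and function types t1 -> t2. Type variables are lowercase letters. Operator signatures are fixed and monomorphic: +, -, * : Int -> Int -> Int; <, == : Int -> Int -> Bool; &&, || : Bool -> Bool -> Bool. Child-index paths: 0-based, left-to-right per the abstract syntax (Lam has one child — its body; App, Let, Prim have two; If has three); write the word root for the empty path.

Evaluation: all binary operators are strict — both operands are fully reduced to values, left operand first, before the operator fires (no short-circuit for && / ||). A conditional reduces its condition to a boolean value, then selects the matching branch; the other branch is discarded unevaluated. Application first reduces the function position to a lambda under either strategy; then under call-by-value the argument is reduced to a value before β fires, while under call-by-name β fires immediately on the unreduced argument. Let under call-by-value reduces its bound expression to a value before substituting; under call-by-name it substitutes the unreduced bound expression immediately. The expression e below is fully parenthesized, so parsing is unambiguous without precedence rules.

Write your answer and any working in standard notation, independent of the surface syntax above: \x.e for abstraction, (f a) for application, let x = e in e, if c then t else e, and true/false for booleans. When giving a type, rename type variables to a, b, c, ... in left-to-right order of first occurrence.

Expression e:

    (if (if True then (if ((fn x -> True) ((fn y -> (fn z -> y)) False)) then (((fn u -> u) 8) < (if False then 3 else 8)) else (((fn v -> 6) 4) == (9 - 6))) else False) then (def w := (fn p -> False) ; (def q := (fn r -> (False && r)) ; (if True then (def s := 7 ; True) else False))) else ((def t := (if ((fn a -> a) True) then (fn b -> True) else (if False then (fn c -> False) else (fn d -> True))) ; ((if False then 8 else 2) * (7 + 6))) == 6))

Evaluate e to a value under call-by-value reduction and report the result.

Answer: false

Derivation:
step 0: (if (if true then (if ((\x.true) ((\y.(\z.y)) false)) then (((\u.u) 8) < (if false then 3 else 8)) else (((\v.6) 4) == (9 - 6))) else false) then (let w = (\p.false) in (let q = (\r.(false && r)) in (if true then (let s = 7 in true) else false))) else ((let t = (if ((\a.a) true) then (\b.true) else (if false then (\c.false) else (\d.true))) in ((if false then 8 else 2) * (7 + 6))) == 6))
step 1: [if@0] (if (if ((\x.true) ((\y.(\z.y)) false)) then (((\u.u) 8) < (if false then 3 else 8)) else (((\v.6) 4) == (9 - 6))) then (let w = (\p.false) in (let q = (\r.(false && r)) in (if true then (let s = 7 in true) else false))) else ((let t = (if ((\a.a) true) then (\b.true) else (if false then (\c.false) else (\d.true))) in ((if false then 8 else 2) * (7 + 6))) == 6))
step 2: [beta@0.0.1] (if (if ((\x.true) (\z.false)) then (((\u.u) 8) < (if false then 3 else 8)) else (((\v.6) 4) == (9 - 6))) then (let w = (\p.false) in (let q = (\r.(false && r)) in (if true then (let s = 7 in true) else false))) else ((let t = (if ((\a.a) true) then (\b.true) else (if false then (\c.false) else (\d.true))) in ((if false then 8 else 2) * (7 + 6))) == 6))
step 3: [beta@0.0] (if (if true then (((\u.u) 8) < (if false then 3 else 8)) else (((\v.6) 4) == (9 - 6))) then (let w = (\p.false) in (let q = (\r.(false && r)) in (if true then (let s = 7 in true) else false))) else ((let t = (if ((\a.a) true) then (\b.true) else (if false then (\c.false) else (\d.true))) in ((if false then 8 else 2) * (7 + 6))) == 6))
step 4: [if@0] (if (((\u.u) 8) < (if false then 3 else 8)) then (let w = (\p.false) in (let q = (\r.(false && r)) in (if true then (let s = 7 in true) else false))) else ((let t = (if ((\a.a) true) then (\b.true) else (if false then (\c.false) else (\d.true))) in ((if false then 8 else 2) * (7 + 6))) == 6))
step 5: [beta@0.0] (if (8 < (if false then 3 else 8)) then (let w = (\p.false) in (let q = (\r.(false && r)) in (if true then (let s = 7 in true) else false))) else ((let t = (if ((\a.a) true) then (\b.true) else (if false then (\c.false) else (\d.true))) in ((if false then 8 else 2) * (7 + 6))) == 6))
step 6: [if@0.1] (if (8 < 8) then (let w = (\p.false) in (let q = (\r.(false && r)) in (if true then (let s = 7 in true) else false))) else ((let t = (if ((\a.a) true) then (\b.true) else (if false then (\c.false) else (\d.true))) in ((if false then 8 else 2) * (7 + 6))) == 6))
step 7: [delta@0] (if false then (let w = (\p.false) in (let q = (\r.(false && r)) in (if true then (let s = 7 in true) else false))) else ((let t = (if ((\a.a) true) then (\b.true) else (if false then (\c.false) else (\d.true))) in ((if false then 8 else 2) * (7 + 6))) == 6))
step 8: [if@root] ((let t = (if ((\a.a) true) then (\b.true) else (if false then (\c.false) else (\d.true))) in ((if false then 8 else 2) * (7 + 6))) == 6)
step 9: [beta@0.0.0] ((let t = (if true then (\b.true) else (if false then (\c.false) else (\d.true))) in ((if false then 8 else 2) * (7 + 6))) == 6)
step 10: [if@0.0] ((let t = (\b.true) in ((if false then 8 else 2) * (7 + 6))) == 6)
step 11: [let@0] (((if false then 8 else 2) * (7 + 6)) == 6)
step 12: [if@0.0] ((2 * (7 + 6)) == 6)
step 13: [delta@0.1] ((2 * 13) == 6)
step 14: [delta@0] (26 == 6)
step 15: [delta@root] false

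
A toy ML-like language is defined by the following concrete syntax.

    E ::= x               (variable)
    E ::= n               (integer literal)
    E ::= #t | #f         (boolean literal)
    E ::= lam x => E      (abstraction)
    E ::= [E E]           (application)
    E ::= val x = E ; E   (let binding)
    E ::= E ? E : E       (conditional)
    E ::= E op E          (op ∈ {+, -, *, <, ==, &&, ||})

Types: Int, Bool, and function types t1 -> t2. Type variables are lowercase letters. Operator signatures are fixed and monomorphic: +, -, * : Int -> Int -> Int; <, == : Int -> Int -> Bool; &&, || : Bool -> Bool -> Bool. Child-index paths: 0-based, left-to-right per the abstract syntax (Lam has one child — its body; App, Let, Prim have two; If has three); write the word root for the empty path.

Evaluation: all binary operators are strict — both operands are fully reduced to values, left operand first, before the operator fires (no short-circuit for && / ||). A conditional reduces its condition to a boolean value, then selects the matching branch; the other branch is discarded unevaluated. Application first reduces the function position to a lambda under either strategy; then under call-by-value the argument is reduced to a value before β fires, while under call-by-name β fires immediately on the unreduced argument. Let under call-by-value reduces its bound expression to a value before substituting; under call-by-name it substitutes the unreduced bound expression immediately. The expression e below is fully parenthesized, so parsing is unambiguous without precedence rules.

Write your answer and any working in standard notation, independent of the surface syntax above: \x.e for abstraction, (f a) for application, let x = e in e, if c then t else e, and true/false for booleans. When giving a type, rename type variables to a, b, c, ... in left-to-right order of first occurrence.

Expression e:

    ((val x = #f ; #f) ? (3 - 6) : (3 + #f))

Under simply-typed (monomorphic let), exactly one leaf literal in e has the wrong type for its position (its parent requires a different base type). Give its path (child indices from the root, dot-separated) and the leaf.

Working:
let x : Bool
  unify Bool ~ Bool
  unify Int ~ Int
  unify Int ~ Int
  unify Int ~ Int
  unify Bool ~ Int
  FAIL: mismatch Bool ~ Int

Answer: 2.1 : false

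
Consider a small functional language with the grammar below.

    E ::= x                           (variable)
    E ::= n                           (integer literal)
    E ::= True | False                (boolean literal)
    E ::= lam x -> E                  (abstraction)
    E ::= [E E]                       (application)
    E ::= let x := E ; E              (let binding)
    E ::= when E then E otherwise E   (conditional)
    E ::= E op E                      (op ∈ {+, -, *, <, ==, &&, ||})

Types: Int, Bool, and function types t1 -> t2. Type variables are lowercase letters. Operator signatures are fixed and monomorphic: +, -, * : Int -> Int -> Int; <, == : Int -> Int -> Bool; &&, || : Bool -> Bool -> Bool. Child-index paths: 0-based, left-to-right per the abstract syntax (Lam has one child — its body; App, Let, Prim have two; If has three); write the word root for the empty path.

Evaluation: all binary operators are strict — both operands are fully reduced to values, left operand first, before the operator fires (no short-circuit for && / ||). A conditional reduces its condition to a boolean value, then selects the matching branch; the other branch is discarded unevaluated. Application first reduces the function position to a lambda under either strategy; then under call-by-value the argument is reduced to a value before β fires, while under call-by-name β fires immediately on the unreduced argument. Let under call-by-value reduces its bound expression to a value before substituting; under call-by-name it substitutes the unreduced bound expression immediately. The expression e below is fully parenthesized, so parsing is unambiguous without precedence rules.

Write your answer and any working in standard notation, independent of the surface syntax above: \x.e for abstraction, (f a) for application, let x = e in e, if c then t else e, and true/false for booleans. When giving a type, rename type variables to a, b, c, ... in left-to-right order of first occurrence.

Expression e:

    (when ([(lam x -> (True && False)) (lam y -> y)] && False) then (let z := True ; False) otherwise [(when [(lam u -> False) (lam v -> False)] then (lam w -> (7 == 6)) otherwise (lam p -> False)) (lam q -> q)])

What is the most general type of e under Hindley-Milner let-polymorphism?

Derivation:
  unify Bool ~ Bool
  unify Bool ~ Bool
\x._ : a -> Bool
y : b
\y._ : b -> b
  unify a -> Bool ~ (b -> b) -> c
  unify a ~ b -> b
  unify Bool ~ c
_ _ : Bool
  unify Bool ~ Bool
  unify Bool ~ Bool
  unify Bool ~ Bool
let z : Bool
\u._ : d -> Bool
\v._ : e -> Bool
  unify d -> Bool ~ (e -> Bool) -> f
  unify d ~ e -> Bool
  unify Bool ~ f
_ _ : Bool
  unify Bool ~ Bool
  unify Int ~ Int
  unify Int ~ Int
\w._ : g -> Bool
\p._ : h -> Bool
  unify g -> Bool ~ h -> Bool
  unify g ~ h
  unify Bool ~ Bool
q : i
\q._ : i -> i
  unify h -> Bool ~ (i -> i) -> j
  unify h ~ i -> i
  unify Bool ~ j
_ _ : Bool
  unify Bool ~ Bool

Answer: Bool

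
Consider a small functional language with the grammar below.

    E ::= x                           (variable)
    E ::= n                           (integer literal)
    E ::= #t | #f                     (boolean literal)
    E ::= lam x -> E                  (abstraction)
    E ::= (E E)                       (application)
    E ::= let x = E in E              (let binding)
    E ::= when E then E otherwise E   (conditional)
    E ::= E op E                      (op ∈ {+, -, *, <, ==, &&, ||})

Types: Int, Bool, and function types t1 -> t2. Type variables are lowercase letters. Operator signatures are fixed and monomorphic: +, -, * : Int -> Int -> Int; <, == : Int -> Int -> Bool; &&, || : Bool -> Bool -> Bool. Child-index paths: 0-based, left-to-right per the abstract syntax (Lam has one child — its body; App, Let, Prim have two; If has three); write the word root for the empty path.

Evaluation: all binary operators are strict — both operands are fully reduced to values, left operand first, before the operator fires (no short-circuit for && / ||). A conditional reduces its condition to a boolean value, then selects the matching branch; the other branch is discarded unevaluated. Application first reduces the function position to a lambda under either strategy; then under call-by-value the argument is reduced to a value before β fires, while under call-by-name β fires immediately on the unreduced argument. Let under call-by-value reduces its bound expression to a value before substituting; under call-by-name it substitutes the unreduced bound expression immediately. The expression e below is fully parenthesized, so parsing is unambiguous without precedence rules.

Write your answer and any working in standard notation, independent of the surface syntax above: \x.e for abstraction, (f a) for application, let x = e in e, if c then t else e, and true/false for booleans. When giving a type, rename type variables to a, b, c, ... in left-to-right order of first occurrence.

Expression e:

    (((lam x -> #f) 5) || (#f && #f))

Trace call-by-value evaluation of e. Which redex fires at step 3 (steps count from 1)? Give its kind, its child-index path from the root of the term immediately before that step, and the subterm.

Answer: delta at root : (false || false)

Working:
step 0: (((\x.false) 5) || (false && false))
step 1: [beta@0] (false || (false && false))
step 2: [delta@1] (false || false)
step 3: [delta@root] false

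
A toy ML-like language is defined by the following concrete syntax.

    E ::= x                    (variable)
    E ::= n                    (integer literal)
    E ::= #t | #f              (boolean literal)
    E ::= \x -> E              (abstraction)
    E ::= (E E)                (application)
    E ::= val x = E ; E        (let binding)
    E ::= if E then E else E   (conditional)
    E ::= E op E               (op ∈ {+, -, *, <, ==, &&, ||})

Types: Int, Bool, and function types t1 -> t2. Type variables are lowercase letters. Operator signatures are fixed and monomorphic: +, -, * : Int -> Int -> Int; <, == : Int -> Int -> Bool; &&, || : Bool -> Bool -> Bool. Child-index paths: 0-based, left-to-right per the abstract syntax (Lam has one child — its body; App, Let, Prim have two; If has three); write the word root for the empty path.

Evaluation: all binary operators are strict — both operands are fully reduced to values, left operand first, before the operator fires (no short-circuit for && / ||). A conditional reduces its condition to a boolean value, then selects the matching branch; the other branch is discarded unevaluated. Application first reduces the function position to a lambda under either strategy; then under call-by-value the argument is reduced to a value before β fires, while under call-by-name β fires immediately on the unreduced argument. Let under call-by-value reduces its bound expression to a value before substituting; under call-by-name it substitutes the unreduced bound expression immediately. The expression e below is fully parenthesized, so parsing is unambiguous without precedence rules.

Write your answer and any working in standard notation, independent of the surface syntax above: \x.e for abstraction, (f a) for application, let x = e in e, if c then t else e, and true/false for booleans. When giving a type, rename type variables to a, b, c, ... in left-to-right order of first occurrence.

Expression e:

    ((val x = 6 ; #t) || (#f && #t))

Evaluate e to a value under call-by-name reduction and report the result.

Working:
step 0: ((let x = 6 in true) || (false && true))
step 1: [let@0] (true || (false && true))
step 2: [delta@1] (true || false)
step 3: [delta@root] true

Answer: true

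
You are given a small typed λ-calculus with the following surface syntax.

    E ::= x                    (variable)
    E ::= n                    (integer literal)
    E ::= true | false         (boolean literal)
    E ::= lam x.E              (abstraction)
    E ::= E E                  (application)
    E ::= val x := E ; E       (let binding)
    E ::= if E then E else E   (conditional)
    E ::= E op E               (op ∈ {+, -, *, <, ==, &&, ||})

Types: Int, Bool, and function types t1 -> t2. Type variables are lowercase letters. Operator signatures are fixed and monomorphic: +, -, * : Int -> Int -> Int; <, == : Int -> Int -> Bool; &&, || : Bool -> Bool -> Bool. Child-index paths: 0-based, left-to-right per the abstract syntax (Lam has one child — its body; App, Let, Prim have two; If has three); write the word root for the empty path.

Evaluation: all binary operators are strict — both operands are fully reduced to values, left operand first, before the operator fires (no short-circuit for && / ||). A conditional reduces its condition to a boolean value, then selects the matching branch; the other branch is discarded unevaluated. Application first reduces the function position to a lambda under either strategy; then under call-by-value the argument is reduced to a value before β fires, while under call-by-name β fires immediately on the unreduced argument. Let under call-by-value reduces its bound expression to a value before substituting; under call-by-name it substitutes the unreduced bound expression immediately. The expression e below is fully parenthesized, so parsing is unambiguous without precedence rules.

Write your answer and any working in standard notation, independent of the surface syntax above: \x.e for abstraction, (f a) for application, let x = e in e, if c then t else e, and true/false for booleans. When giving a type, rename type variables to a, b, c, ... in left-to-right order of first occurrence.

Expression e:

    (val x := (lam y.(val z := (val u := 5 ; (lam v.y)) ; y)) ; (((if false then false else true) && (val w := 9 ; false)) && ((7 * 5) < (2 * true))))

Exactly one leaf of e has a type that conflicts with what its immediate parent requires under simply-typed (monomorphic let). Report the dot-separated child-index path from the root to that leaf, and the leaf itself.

Answer: 1.1.1.1 : true

Working:
let u : Int
y : a
\v._ : b -> a
let z : b -> a
y : a
\y._ : a -> a
let x : a -> a
  unify Bool ~ Bool
  unify Bool ~ Bool
  unify Bool ~ Bool
let w : Int
  unify Bool ~ Bool
  unify Bool ~ Bool
  unify Int ~ Int
  unify Int ~ Int
  unify Int ~ Int
  unify Int ~ Int
  unify Bool ~ Int
  FAIL: mismatch Bool ~ Int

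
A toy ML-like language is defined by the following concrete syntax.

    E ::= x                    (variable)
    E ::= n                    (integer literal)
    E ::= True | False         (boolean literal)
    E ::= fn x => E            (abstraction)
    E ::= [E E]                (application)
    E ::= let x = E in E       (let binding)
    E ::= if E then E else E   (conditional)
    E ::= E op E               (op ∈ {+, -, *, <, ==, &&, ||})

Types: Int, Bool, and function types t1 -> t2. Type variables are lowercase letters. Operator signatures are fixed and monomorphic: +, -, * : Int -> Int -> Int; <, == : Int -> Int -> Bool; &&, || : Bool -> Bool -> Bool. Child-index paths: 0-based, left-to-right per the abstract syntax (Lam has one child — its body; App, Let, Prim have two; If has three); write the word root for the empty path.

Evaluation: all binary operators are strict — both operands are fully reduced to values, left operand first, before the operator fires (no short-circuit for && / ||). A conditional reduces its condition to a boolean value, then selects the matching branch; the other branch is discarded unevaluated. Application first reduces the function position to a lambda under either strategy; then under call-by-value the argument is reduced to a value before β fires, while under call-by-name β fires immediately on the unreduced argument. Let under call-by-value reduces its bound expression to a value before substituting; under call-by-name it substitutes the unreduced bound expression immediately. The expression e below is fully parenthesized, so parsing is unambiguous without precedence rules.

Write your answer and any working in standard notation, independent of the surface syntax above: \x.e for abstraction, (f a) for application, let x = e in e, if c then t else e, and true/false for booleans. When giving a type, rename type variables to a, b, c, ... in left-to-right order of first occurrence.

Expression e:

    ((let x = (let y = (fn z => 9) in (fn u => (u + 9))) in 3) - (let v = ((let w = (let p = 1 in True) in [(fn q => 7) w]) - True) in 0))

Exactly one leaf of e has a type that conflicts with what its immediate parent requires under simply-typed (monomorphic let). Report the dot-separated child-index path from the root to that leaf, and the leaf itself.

Derivation:
\z._ : a -> Int
let y : a -> Int
u : b
  unify b ~ Int
  unify Int ~ Int
\u._ : Int -> Int
let x : Int -> Int
  unify Int ~ Int
let p : Int
let w : Bool
\q._ : c -> Int
w : Bool
  unify c -> Int ~ Bool -> d
  unify c ~ Bool
  unify Int ~ d
_ _ : Int
  unify Int ~ Int
  unify Bool ~ Int
  FAIL: mismatch Bool ~ Int

Answer: 1.0.1 : true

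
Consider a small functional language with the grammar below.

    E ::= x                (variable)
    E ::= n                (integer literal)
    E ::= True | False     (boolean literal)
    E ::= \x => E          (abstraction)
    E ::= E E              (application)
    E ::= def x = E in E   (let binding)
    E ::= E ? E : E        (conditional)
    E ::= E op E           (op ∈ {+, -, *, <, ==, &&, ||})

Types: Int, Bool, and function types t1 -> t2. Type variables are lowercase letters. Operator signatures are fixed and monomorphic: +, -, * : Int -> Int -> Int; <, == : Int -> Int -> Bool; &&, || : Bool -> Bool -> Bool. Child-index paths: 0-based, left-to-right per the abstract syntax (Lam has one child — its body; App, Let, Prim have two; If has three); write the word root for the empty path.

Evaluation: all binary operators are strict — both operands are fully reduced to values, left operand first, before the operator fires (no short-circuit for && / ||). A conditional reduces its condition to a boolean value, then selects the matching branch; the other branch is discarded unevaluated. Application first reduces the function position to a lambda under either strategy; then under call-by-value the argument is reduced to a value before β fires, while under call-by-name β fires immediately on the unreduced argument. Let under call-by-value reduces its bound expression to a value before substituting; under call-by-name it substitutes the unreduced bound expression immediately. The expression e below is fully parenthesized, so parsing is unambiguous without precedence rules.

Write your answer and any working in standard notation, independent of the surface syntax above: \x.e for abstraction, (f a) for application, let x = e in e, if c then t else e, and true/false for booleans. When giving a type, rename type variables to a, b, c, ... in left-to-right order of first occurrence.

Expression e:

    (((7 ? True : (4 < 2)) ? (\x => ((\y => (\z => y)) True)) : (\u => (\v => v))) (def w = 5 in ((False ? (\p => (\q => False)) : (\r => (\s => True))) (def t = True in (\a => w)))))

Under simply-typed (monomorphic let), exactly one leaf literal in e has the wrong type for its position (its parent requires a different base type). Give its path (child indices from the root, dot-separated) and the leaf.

Working:
  unify Int ~ Bool
  FAIL: mismatch Int ~ Bool

Answer: 0.0.0 : 7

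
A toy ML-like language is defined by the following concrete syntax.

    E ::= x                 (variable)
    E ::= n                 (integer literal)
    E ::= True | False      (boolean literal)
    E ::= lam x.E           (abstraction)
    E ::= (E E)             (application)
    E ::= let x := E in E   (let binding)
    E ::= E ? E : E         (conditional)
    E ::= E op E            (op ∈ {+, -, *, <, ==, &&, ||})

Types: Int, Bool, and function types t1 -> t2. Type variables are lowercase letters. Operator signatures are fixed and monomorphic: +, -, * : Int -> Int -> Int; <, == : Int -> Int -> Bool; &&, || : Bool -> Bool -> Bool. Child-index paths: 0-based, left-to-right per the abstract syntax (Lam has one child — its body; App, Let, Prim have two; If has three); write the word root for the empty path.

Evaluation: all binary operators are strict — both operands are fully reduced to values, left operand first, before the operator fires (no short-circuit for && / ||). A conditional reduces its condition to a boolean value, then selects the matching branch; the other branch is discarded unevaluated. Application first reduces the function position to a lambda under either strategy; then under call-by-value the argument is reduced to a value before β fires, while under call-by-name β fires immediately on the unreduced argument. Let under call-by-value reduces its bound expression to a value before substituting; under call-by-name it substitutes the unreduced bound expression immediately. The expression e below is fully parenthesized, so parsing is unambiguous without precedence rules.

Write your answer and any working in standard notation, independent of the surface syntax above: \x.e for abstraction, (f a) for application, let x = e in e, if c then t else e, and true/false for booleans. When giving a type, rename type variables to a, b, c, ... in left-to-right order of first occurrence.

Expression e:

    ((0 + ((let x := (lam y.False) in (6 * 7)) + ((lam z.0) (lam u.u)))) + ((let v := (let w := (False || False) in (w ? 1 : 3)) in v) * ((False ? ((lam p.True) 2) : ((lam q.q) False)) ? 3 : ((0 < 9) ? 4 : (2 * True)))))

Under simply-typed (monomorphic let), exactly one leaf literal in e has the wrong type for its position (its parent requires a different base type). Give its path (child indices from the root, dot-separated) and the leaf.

Derivation:
  unify Int ~ Int
\y._ : a -> Bool
let x : a -> Bool
  unify Int ~ Int
  unify Int ~ Int
  unify Int ~ Int
\z._ : b -> Int
u : c
\u._ : c -> c
  unify b -> Int ~ (c -> c) -> d
  unify b ~ c -> c
  unify Int ~ d
_ _ : Int
  unify Int ~ Int
  unify Int ~ Int
  unify Int ~ Int
  unify Bool ~ Bool
  unify Bool ~ Bool
let w : Bool
w : Bool
  unify Bool ~ Bool
  unify Int ~ Int
let v : Int
v : Int
  unify Int ~ Int
  unify Bool ~ Bool
\p._ : e -> Bool
  unify e -> Bool ~ Int -> f
  unify e ~ Int
  unify Bool ~ f
_ _ : Bool
q : g
\q._ : g -> g
  unify g -> g ~ Bool -> h
  unify g ~ Bool
  unify Bool ~ h
_ _ : Bool
  unify Bool ~ Bool
  unify Bool ~ Bool
  unify Int ~ Int
  unify Int ~ Int
  unify Bool ~ Bool
  unify Int ~ Int
  unify Bool ~ Int
  FAIL: mismatch Bool ~ Int

Answer: 1.1.2.2.1 : true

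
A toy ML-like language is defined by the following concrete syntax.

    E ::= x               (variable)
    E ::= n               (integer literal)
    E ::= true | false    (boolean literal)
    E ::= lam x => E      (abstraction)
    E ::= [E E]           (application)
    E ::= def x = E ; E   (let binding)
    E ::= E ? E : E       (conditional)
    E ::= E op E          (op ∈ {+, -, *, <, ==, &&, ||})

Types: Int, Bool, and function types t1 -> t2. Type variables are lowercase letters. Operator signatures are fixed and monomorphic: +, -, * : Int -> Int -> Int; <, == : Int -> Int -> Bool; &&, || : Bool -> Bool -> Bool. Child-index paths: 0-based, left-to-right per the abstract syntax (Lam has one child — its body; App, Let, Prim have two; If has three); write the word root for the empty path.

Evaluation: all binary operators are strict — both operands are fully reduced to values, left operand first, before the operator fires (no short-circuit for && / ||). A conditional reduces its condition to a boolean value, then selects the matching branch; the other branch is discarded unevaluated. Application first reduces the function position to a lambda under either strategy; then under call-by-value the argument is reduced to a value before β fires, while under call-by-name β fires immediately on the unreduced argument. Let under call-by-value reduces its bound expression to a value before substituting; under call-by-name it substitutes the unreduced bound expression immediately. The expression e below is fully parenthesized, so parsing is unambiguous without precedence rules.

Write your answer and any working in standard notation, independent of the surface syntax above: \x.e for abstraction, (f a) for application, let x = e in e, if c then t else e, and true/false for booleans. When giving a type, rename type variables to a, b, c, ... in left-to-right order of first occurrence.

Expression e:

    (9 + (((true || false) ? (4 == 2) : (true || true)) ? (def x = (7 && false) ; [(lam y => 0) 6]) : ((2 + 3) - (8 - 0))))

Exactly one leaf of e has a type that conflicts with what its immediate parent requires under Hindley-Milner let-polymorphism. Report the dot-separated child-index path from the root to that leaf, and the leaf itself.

Answer: 1.1.0.0 : 7

Derivation:
  unify Int ~ Int
  unify Bool ~ Bool
  unify Bool ~ Bool
  unify Bool ~ Bool
  unify Int ~ Int
  unify Int ~ Int
  unify Bool ~ Bool
  unify Bool ~ Bool
  unify Bool ~ Bool
  unify Bool ~ Bool
  unify Int ~ Bool
  FAIL: mismatch Int ~ Bool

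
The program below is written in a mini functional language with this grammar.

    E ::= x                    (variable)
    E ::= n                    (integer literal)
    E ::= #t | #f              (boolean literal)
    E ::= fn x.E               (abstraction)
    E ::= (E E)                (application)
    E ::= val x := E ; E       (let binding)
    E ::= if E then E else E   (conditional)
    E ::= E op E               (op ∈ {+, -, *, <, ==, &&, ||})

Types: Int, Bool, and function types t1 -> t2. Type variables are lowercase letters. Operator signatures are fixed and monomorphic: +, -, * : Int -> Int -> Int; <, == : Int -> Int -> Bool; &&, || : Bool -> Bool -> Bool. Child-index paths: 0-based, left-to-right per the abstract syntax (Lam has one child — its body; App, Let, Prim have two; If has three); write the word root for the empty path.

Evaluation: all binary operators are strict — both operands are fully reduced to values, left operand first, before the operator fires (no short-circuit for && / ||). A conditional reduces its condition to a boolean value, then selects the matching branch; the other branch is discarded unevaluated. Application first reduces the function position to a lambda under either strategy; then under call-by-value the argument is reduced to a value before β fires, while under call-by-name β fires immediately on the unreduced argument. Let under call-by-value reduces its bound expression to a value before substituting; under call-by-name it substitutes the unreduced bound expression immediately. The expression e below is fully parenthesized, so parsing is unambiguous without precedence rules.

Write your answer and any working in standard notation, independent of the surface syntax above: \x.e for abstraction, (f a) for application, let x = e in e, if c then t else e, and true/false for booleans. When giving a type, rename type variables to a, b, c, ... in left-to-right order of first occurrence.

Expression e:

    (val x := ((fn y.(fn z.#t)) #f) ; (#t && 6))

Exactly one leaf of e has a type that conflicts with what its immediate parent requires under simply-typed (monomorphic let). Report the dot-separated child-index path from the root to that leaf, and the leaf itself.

Trace:
\z._ : b -> Bool
\y._ : a -> b -> Bool
  unify a -> b -> Bool ~ Bool -> c
  unify a ~ Bool
  unify b -> Bool ~ c
_ _ : b -> Bool
let x : b -> Bool
  unify Bool ~ Bool
  unify Int ~ Bool
  FAIL: mismatch Int ~ Bool

Answer: 1.1 : 6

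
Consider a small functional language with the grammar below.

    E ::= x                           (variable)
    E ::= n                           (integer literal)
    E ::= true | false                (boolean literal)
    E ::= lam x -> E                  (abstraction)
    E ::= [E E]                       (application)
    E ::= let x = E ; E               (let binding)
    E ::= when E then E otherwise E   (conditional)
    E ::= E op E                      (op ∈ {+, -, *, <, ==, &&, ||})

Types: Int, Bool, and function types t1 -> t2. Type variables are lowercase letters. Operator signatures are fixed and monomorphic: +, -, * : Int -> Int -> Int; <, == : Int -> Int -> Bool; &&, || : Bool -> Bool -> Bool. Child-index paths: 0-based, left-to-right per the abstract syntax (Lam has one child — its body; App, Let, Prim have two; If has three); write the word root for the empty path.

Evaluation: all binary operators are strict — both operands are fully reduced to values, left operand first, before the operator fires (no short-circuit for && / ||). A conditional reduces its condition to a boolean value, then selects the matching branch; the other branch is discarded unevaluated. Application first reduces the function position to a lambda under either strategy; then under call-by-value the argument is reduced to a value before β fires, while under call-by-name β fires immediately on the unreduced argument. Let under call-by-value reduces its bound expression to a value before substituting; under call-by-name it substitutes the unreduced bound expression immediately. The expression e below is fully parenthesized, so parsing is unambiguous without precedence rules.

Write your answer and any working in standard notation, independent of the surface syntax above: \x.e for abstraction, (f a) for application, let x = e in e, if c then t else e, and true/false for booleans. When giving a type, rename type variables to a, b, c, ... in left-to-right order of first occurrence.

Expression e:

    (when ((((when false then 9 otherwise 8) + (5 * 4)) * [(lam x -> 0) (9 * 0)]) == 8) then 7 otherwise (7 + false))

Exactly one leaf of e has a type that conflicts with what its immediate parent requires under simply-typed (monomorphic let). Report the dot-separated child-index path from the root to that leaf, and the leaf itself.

Answer: 2.1 : false

Derivation:
  unify Bool ~ Bool
  unify Int ~ Int
  unify Int ~ Int
  unify Int ~ Int
  unify Int ~ Int
  unify Int ~ Int
  unify Int ~ Int
\x._ : a -> Int
  unify Int ~ Int
  unify Int ~ Int
  unify a -> Int ~ Int -> b
  unify a ~ Int
  unify Int ~ b
_ _ : Int
  unify Int ~ Int
  unify Int ~ Int
  unify Int ~ Int
  unify Bool ~ Bool
  unify Int ~ Int
  unify Bool ~ Int
  FAIL: mismatch Bool ~ Int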